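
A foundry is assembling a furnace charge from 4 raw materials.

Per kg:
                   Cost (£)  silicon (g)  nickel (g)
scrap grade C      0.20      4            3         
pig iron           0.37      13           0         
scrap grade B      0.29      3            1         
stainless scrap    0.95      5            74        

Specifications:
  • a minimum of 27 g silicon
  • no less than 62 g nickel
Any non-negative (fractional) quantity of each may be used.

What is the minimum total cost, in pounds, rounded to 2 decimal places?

Set it up as a linear program. Let x1 = kg of scrap grade C, x2 = kg of pig iron, x3 = kg of scrap grade B, x4 = kg of stainless scrap.
Minimise 0.2x1 + 0.37x2 + 0.29x3 + 0.95x4 with:
  4x1 + 13x2 + 3x3 + 5x4 ≥ 27   (silicon)
  3x1 + 1x3 + 74x4 ≥ 62   (nickel)
  x1, x2, x3, x4 ≥ 0.
The cheapest feasible vertex uses only pig iron, stainless scrap; scrap grade C, scrap grade B are not used. The silicon and nickel requirements are met with equality.
That vertex is x2 = 1.755, x4 = 0.8378.
Total cost: 0.37·1.755 + 0.95·0.8378 = 1.4453.

£1.45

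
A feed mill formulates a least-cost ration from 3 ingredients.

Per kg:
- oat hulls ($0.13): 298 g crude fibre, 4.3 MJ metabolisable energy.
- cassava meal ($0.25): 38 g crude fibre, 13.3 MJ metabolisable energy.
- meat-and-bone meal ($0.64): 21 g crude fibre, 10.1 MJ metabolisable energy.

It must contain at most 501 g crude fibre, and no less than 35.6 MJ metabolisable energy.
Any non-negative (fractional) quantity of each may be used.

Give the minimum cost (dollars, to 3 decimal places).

$0.669

Let x1 = kg of oat hulls, x2 = kg of cassava meal, x3 = kg of meat-and-bone meal.
Minimise 0.13x1 + 0.25x2 + 0.64x3 subject to:
  298x1 + 38x2 + 21x3 ≤ 501   (crude fibre)
  4.3x1 + 13.3x2 + 10.1x3 ≥ 35.6   (metabolisable energy)
  x1, x2, x3 ≥ 0.
At the optimum only cassava meal is positive (oat hulls, meat-and-bone meal = 0). There the metabolisable energy constraint is tight.
Solving gives x2 = 2.677.
Objective = 0.25·2.677 = 0.66925.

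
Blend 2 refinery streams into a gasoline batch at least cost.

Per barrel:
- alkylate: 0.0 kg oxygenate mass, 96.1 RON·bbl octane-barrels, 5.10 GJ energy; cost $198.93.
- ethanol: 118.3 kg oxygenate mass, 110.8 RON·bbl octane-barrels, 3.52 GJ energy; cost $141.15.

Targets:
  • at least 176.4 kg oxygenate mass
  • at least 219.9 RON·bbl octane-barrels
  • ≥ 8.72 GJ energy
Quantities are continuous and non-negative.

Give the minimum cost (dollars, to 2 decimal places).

$345.87

Let x1 = barrels of alkylate, x2 = barrels of ethanol.
Minimise 198.93x1 + 141.15x2 with:
  118.3x2 ≥ 176.4   (oxygenate mass)
  96.1x1 + 110.8x2 ≥ 219.9   (octane-barrels)
  5.1x1 + 3.52x2 ≥ 8.72   (energy)
  x1, x2 ≥ 0.
Both inputs are positive at the optimum. The oxygenate mass and energy requirements are met with equality.
Optimal quantities: alkylate = 0.68064 barrels, ethanol = 1.4911 barrels.
Cost = 198.93·0.68064 + 141.15·1.4911 = 345.8685.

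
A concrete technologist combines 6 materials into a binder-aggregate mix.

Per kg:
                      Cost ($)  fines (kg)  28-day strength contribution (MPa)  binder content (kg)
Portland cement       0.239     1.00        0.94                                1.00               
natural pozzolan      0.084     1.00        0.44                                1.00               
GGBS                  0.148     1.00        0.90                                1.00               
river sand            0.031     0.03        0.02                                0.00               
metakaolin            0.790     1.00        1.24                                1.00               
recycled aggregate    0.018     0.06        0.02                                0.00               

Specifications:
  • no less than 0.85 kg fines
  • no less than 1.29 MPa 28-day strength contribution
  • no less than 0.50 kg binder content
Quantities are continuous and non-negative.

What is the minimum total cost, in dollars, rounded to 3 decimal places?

$0.212

Let x1 = kg of Portland cement, x2 = kg of natural pozzolan, x3 = kg of GGBS, x4 = kg of river sand, x5 = kg of metakaolin, x6 = kg of recycled aggregate.
min 0.239x1 + 0.084x2 + 0.148x3 + 0.031x4 + 0.79x5 + 0.018x6 subject to:
  1x1 + 1x2 + 1x3 + 0.03x4 + 1x5 + 0.06x6 ≥ 0.85   (fines)
  0.94x1 + 0.44x2 + 0.9x3 + 0.02x4 + 1.24x5 + 0.02x6 ≥ 1.29   (28-day strength contribution)
  1x1 + 1x2 + 1x3 + 1x5 ≥ 0.5   (binder content)
  x1, x2, x3, x4, x5, x6 ≥ 0.
At the optimum only GGBS is positive (Portland cement, natural pozzolan, river sand, metakaolin, recycled aggregate = 0). The 28-day strength contribution requirement is met with equality.
That vertex is x3 = 1.433.
Cost = 0.148·1.433 = 0.21208.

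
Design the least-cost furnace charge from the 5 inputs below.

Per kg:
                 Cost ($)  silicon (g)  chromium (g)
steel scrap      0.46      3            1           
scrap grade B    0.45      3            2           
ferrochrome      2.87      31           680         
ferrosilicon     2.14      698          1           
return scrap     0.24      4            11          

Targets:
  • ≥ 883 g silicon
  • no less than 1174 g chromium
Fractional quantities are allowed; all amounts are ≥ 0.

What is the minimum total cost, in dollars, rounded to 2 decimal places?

$7.49

Treat it as an LP. Let x1 = kg of steel scrap, x2 = kg of scrap grade B, x3 = kg of ferrochrome, x4 = kg of ferrosilicon, x5 = kg of return scrap.
Minimize 0.46x1 + 0.45x2 + 2.87x3 + 2.14x4 + 0.24x5 with:
  3x1 + 3x2 + 31x3 + 698x4 + 4x5 ≥ 883   (silicon)
  1x1 + 2x2 + 680x3 + 1x4 + 11x5 ≥ 1174   (chromium)
  x1, x2, x3, x4, x5 ≥ 0.
The minimum-cost mix takes nothing from steel scrap, scrap grade B, return scrap — only ferrochrome, ferrosilicon. There the silicon and chromium constraints are tight.
Solving gives x3 = 1.725, x4 = 1.188.
Objective = 2.87·1.725 + 2.14·1.188 = 7.4931.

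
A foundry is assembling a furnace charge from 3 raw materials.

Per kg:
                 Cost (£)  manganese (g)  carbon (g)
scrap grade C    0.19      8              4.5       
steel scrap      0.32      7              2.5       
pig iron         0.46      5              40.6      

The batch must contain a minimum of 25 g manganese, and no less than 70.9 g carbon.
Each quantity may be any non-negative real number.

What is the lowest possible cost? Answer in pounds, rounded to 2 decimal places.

This is a linear program. Let x1 = kg of scrap grade C, x2 = kg of steel scrap, x3 = kg of pig iron.
Minimise 0.19x1 + 0.32x2 + 0.46x3 s.t.:
  8x1 + 7x2 + 5x3 ≥ 25   (manganese)
  4.5x1 + 2.5x2 + 40.6x3 ≥ 70.9   (carbon)
  x1, x2, x3 ≥ 0.
The optimal basis is {scrap grade C, pig iron}; steel scrap drops out. The manganese and carbon requirements are met with equality.
So scrap grade C = 2.185 kg, pig iron = 1.504 kg.
Objective = 0.19·2.185 + 0.46·1.504 = 1.1070.

£1.11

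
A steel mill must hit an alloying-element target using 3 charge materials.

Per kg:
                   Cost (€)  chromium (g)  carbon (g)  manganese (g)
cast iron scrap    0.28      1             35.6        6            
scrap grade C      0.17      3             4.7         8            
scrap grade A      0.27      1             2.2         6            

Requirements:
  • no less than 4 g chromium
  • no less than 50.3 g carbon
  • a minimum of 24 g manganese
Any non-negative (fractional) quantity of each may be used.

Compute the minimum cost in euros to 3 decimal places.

€0.682

Let x1 = kg of cast iron scrap, x2 = kg of scrap grade C, x3 = kg of scrap grade A.
Minimize 0.28x1 + 0.17x2 + 0.27x3 subject to:
  1x1 + 3x2 + 1x3 ≥ 4   (chromium)
  35.6x1 + 4.7x2 + 2.2x3 ≥ 50.3   (carbon)
  6x1 + 8x2 + 6x3 ≥ 24   (manganese)
  x1, x2, x3 ≥ 0.
The cheapest feasible vertex uses only cast iron scrap, scrap grade C; scrap grade A is not used. The carbon and manganese requirements are met with equality.
Optimal quantities: cast iron scrap = 1.129 kg, scrap grade C = 2.154 kg.
Hence cost = 0.28·1.129 + 0.17·2.154 = €0.68230.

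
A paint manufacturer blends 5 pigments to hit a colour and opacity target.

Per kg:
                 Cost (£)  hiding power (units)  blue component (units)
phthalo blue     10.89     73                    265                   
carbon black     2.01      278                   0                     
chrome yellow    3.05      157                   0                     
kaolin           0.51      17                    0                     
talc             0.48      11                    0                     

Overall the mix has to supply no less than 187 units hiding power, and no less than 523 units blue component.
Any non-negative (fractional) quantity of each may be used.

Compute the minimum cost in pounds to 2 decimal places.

£21.80

Treat it as an LP. Let x1 = kg of phthalo blue, x2 = kg of carbon black, x3 = kg of chrome yellow, x4 = kg of kaolin, x5 = kg of talc.
Minimize 10.89x1 + 2.01x2 + 3.05x3 + 0.51x4 + 0.48x5 with:
  73x1 + 278x2 + 157x3 + 17x4 + 11x5 ≥ 187   (hiding power)
  265x1 ≥ 523   (blue component)
  x1, x2, x3, x4, x5 ≥ 0.
The optimal basis is {phthalo blue, carbon black}; chrome yellow, kaolin, talc drop out. The hiding power and blue component requirements are met with equality.
That vertex is x1 = 1.9736, x2 = 0.15442.
Hence cost = 10.89·1.9736 + 2.01·0.15442 = £21.8029.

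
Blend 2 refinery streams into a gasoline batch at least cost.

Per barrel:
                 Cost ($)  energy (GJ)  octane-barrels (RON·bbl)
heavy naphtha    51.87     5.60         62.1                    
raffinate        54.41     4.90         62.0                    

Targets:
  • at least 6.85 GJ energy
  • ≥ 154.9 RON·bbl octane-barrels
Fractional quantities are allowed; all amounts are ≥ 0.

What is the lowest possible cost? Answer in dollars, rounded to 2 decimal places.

Set it up as a linear program. Let x1 = barrels of heavy naphtha, x2 = barrels of raffinate.
Minimise 51.87x1 + 54.41x2 subject to:
  5.6x1 + 4.9x2 ≥ 6.85   (energy)
  62.1x1 + 62x2 ≥ 154.9   (octane-barrels)
  x1, x2 ≥ 0.
The optimal basis is {heavy naphtha}; raffinate drops out. Binding constraint: octane-barrels.
Solving gives x1 = 2.4944.
Hence cost = 51.87·2.4944 = $129.3845.

$129.38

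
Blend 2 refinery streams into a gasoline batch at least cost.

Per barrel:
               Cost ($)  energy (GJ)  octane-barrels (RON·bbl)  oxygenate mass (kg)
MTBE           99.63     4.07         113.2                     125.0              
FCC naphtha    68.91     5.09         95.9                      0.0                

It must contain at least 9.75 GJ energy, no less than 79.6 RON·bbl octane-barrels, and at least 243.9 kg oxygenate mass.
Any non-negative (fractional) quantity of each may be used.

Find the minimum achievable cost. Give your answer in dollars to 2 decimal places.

$218.88

This is a linear program. Let x1 = barrels of MTBE, x2 = barrels of FCC naphtha.
min 99.63x1 + 68.91x2 with:
  4.07x1 + 5.09x2 ≥ 9.75   (energy)
  113.2x1 + 95.9x2 ≥ 79.6   (octane-barrels)
  125x1 ≥ 243.9   (oxygenate mass)
  x1, x2 ≥ 0.
Both inputs are positive at the optimum. The energy and oxygenate mass requirements are met with equality.
Optimal quantities: MTBE = 1.9512 barrels, FCC naphtha = 0.35533 barrels.
Hence cost = 99.63·1.9512 + 68.91·0.35533 = $218.8838.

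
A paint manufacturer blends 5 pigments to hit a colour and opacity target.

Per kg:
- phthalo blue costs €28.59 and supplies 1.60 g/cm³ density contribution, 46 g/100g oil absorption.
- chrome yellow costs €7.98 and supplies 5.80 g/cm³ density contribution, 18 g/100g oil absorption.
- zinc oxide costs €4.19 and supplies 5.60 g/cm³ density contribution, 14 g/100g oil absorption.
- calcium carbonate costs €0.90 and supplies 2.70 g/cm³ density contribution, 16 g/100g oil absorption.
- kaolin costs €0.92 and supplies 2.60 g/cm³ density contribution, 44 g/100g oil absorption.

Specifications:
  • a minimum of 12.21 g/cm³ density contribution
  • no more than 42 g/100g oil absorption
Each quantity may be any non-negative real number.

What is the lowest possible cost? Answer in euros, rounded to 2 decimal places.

€7.75

Let x1 = kg of phthalo blue, x2 = kg of chrome yellow, x3 = kg of zinc oxide, x4 = kg of calcium carbonate, x5 = kg of kaolin.
min 28.59x1 + 7.98x2 + 4.19x3 + 0.9x4 + 0.92x5 s.t.:
  1.6x1 + 5.8x2 + 5.6x3 + 2.7x4 + 2.6x5 ≥ 12.21   (density contribution)
  46x1 + 18x2 + 14x3 + 16x4 + 44x5 ≤ 42   (oil absorption)
  x1, x2, x3, x4, x5 ≥ 0.
The cheapest feasible vertex uses only zinc oxide, calcium carbonate; phthalo blue, chrome yellow, kaolin are not used. Binding constraints: density contribution and oil absorption.
That vertex is x3 = 1.582, x4 = 1.241.
Hence cost = 4.19·1.582 + 0.9·1.241 = €7.7455.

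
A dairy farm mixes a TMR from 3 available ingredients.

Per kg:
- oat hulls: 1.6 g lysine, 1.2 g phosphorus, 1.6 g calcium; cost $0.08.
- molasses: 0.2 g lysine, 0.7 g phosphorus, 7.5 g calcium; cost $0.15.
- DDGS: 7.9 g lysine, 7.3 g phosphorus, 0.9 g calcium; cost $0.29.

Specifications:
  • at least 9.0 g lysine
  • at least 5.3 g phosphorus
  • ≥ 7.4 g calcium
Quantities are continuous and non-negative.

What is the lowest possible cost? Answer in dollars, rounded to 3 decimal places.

$0.426

Treat it as an LP. Let x1 = kg of oat hulls, x2 = kg of molasses, x3 = kg of DDGS.
Minimize 0.08x1 + 0.15x2 + 0.29x3 with:
  1.6x1 + 0.2x2 + 7.9x3 ≥ 9   (lysine)
  1.2x1 + 0.7x2 + 7.3x3 ≥ 5.3   (phosphorus)
  1.6x1 + 7.5x2 + 0.9x3 ≥ 7.4   (calcium)
  x1, x2, x3 ≥ 0.
The optimal basis is {oat hulls, DDGS}; molasses drops out. Binding constraints: lysine and calcium.
Solving gives x1 = 4.496, x3 = 0.2286.
Cost = 0.08·4.496 + 0.29·0.2286 = 0.42597.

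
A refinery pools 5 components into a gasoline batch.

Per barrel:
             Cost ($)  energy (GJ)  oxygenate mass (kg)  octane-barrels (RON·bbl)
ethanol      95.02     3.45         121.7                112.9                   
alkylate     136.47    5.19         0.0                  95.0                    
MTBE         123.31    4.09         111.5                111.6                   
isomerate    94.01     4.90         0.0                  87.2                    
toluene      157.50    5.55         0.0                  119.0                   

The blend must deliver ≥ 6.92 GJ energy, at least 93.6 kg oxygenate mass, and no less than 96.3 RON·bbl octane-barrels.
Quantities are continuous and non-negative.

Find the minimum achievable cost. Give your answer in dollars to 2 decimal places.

Let x1 = barrels of ethanol, x2 = barrels of alkylate, x3 = barrels of MTBE, x4 = barrels of isomerate, x5 = barrels of toluene.
min 95.02x1 + 136.47x2 + 123.31x3 + 94.01x4 + 157.5x5 s.t.:
  3.45x1 + 5.19x2 + 4.09x3 + 4.9x4 + 5.55x5 ≥ 6.92   (energy)
  121.7x1 + 111.5x3 ≥ 93.6   (oxygenate mass)
  112.9x1 + 95x2 + 111.6x3 + 87.2x4 + 119x5 ≥ 96.3   (octane-barrels)
  x1, x2, x3, x4, x5 ≥ 0.
The cheapest feasible vertex uses only ethanol, isomerate; alkylate, MTBE, toluene are not used. The energy and oxygenate mass requirements are met with equality.
Optimal quantities: ethanol = 0.7691 barrels, isomerate = 0.87073 barrels.
Cost = 95.02·0.7691 + 94.01·0.87073 = 154.9372.

$154.94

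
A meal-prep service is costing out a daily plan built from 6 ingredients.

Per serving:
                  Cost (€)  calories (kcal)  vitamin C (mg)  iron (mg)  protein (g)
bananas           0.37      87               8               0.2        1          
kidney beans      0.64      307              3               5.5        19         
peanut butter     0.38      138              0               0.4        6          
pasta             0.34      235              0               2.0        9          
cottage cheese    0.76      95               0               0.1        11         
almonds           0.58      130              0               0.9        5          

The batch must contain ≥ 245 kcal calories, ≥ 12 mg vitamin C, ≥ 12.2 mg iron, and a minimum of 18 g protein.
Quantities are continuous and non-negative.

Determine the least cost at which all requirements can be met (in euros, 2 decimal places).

Let x1 = servings of bananas, x2 = servings of kidney beans, x3 = servings of peanut butter, x4 = servings of pasta, x5 = servings of cottage cheese, x6 = servings of almonds.
Minimize 0.37x1 + 0.64x2 + 0.38x3 + 0.34x4 + 0.76x5 + 0.58x6 subject to:
  87x1 + 307x2 + 138x3 + 235x4 + 95x5 + 130x6 ≥ 245   (calories)
  8x1 + 3x2 ≥ 12   (vitamin C)
  0.2x1 + 5.5x2 + 0.4x3 + 2x4 + 0.1x5 + 0.9x6 ≥ 12.2   (iron)
  1x1 + 19x2 + 6x3 + 9x4 + 11x5 + 5x6 ≥ 18   (protein)
  x1, x2, x3, x4, x5, x6 ≥ 0.
At the optimum only bananas, kidney beans are positive (peanut butter, pasta, cottage cheese, almonds = 0). Binding constraints: vitamin C and iron.
That vertex is x1 = 0.6774, x2 = 2.194.
Cost = 0.37·0.6774 + 0.64·2.194 = 1.6548.

€1.65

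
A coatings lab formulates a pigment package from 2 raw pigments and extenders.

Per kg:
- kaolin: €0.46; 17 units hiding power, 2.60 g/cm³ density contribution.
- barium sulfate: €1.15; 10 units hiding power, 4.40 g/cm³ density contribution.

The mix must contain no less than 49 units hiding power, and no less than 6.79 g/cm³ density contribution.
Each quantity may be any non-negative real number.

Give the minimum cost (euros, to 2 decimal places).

Let x1 = kg of kaolin, x2 = kg of barium sulfate.
Minimise 0.46x1 + 1.15x2 subject to:
  17x1 + 10x2 ≥ 49   (hiding power)
  2.6x1 + 4.4x2 ≥ 6.79   (density contribution)
  x1, x2 ≥ 0.
The optimal basis is {kaolin}; barium sulfate drops out. The hiding power requirement is met with equality.
So kaolin = 2.882 kg.
Cost = 0.46·2.882 = 1.3257.

€1.33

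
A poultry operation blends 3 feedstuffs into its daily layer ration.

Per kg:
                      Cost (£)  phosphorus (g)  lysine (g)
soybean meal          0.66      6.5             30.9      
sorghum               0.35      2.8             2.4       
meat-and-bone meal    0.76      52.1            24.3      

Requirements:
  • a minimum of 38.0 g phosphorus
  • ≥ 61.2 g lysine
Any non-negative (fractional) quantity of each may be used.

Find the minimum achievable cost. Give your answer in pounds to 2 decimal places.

Let x1 = kg of soybean meal, x2 = kg of sorghum, x3 = kg of meat-and-bone meal.
Minimise 0.66x1 + 0.35x2 + 0.76x3 with:
  6.5x1 + 2.8x2 + 52.1x3 ≥ 38   (phosphorus)
  30.9x1 + 2.4x2 + 24.3x3 ≥ 61.2   (lysine)
  x1, x2, x3 ≥ 0.
The minimum-cost mix takes nothing from sorghum — only soybean meal, meat-and-bone meal. There the phosphorus and lysine constraints are tight.
So soybean meal = 1.56 kg, meat-and-bone meal = 0.5347 kg.
Total cost: 0.66·1.56 + 0.76·0.5347 = 1.4360.

£1.44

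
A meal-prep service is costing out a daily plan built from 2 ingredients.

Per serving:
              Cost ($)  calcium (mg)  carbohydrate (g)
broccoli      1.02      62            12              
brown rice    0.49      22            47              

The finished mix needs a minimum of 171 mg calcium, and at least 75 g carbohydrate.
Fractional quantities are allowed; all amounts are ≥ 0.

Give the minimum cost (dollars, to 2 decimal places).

Treat it as an LP. Let x1 = servings of broccoli, x2 = servings of brown rice.
Minimize 1.02x1 + 0.49x2 subject to:
  62x1 + 22x2 ≥ 171   (calcium)
  12x1 + 47x2 ≥ 75   (carbohydrate)
  x1, x2 ≥ 0.
Both inputs are positive at the optimum. The calcium and carbohydrate requirements are met with equality.
So broccoli = 2.41 servings, brown rice = 0.9804 servings.
Cost = 1.02·2.41 + 0.49·0.9804 = 2.9386.

$2.94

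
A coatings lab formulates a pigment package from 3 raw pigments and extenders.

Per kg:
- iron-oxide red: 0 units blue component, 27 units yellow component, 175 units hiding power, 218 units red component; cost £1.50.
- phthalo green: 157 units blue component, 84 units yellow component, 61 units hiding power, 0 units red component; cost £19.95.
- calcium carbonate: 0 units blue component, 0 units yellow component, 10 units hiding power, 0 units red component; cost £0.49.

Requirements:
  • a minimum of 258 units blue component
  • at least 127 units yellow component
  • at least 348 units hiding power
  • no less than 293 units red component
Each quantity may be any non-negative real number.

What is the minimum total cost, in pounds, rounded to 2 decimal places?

Let x1 = kg of iron-oxide red, x2 = kg of phthalo green, x3 = kg of calcium carbonate.
Minimise 1.5x1 + 19.95x2 + 0.49x3 with:
  157x2 ≥ 258   (blue component)
  27x1 + 84x2 ≥ 127   (yellow component)
  175x1 + 61x2 + 10x3 ≥ 348   (hiding power)
  218x1 ≥ 293   (red component)
  x1, x2, x3 ≥ 0.
At the optimum only iron-oxide red, phthalo green are positive (calcium carbonate = 0). Binding constraints: blue component and hiding power.
So iron-oxide red = 1.4158 kg, phthalo green = 1.6433 kg.
Total cost: 1.5·1.4158 + 19.95·1.6433 = 34.9075.

£34.91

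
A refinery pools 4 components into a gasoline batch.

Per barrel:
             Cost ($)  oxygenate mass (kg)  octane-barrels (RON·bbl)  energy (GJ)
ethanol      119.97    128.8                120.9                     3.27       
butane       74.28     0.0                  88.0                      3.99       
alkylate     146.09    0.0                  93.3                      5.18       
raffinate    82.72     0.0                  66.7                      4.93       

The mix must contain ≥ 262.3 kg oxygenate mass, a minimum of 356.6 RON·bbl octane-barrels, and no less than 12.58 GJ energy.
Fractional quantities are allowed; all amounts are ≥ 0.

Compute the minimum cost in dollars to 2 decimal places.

Let x1 = barrels of ethanol, x2 = barrels of butane, x3 = barrels of alkylate, x4 = barrels of raffinate.
Minimise 119.97x1 + 74.28x2 + 146.09x3 + 82.72x4 subject to:
  128.8x1 ≥ 262.3   (oxygenate mass)
  120.9x1 + 88x2 + 93.3x3 + 66.7x4 ≥ 356.6   (octane-barrels)
  3.27x1 + 3.99x2 + 5.18x3 + 4.93x4 ≥ 12.58   (energy)
  x1, x2, x3, x4 ≥ 0.
At the optimum only ethanol, butane, raffinate are positive (alkylate = 0). There the oxygenate mass, octane-barrels, energy constraints are tight.
So ethanol = 2.0365 barrels, butane = 0.89027 barrels, raffinate = 0.48042 barrels.
Hence cost = 119.97·2.0365 + 74.28·0.89027 + 82.72·0.48042 = $350.1885.

$350.19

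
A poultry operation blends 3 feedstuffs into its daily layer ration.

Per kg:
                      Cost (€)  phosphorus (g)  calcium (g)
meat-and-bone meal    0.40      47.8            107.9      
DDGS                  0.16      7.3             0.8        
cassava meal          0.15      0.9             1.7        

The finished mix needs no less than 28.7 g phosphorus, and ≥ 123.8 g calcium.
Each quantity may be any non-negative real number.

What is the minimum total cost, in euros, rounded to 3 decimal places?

€0.459

Set it up as a linear program. Let x1 = kg of meat-and-bone meal, x2 = kg of DDGS, x3 = kg of cassava meal.
Minimize 0.4x1 + 0.16x2 + 0.15x3 s.t.:
  47.8x1 + 7.3x2 + 0.9x3 ≥ 28.7   (phosphorus)
  107.9x1 + 0.8x2 + 1.7x3 ≥ 123.8   (calcium)
  x1, x2, x3 ≥ 0.
The minimum-cost mix takes nothing from DDGS, cassava meal — only meat-and-bone meal. Binding constraint: calcium.
Optimal quantities: meat-and-bone meal = 1.147 kg.
Total cost: 0.4·1.147 = 0.45880.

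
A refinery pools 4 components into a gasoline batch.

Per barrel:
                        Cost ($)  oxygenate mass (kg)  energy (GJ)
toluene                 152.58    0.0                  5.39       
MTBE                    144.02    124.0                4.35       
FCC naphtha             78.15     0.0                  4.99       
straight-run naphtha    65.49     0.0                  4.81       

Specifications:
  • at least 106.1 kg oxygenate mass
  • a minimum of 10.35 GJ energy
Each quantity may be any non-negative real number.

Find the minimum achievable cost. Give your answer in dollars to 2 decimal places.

$213.47

Let x1 = barrels of toluene, x2 = barrels of MTBE, x3 = barrels of FCC naphtha, x4 = barrels of straight-run naphtha.
Minimise 152.58x1 + 144.02x2 + 78.15x3 + 65.49x4 s.t.:
  124x2 ≥ 106.1   (oxygenate mass)
  5.39x1 + 4.35x2 + 4.99x3 + 4.81x4 ≥ 10.35   (energy)
  x1, x2, x3, x4 ≥ 0.
The optimal basis is {MTBE, straight-run naphtha}; toluene, FCC naphtha drop out. There the oxygenate mass and energy constraints are tight.
Solving gives x2 = 0.8556, x4 = 1.378.
Cost = 144.02·0.8556 + 65.49·1.378 = 213.4687.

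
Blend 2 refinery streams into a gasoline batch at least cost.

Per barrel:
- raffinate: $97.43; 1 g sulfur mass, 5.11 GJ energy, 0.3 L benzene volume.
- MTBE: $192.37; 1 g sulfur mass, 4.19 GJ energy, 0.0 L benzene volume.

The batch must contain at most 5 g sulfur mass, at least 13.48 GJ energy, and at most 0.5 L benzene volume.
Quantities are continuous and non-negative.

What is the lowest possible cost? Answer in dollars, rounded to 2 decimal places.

$390.26

Treat it as an LP. Let x1 = barrels of raffinate, x2 = barrels of MTBE.
min 97.43x1 + 192.37x2 s.t.:
  1x1 + 1x2 ≤ 5   (sulfur mass)
  5.11x1 + 4.19x2 ≥ 13.48   (energy)
  0.3x1 ≤ 0.5   (benzene volume)
  x1, x2 ≥ 0.
Both inputs are positive at the optimum. There the energy and benzene volume constraints are tight.
That vertex is x1 = 1.66667, x2 = 1.18457.
Cost = 97.43·1.66667 + 192.37·1.18457 = 390.2594.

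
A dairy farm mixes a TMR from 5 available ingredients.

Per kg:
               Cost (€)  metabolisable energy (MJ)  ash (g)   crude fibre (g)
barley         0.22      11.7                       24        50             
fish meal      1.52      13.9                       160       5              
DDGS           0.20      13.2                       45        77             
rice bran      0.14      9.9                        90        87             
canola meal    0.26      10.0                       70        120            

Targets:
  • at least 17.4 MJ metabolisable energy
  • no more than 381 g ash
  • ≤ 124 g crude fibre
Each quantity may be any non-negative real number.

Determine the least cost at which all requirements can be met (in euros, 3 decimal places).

This is a linear program. Let x1 = kg of barley, x2 = kg of fish meal, x3 = kg of DDGS, x4 = kg of rice bran, x5 = kg of canola meal.
Minimise 0.22x1 + 1.52x2 + 0.2x3 + 0.14x4 + 0.26x5 with:
  11.7x1 + 13.9x2 + 13.2x3 + 9.9x4 + 10x5 ≥ 17.4   (metabolisable energy)
  24x1 + 160x2 + 45x3 + 90x4 + 70x5 ≤ 381   (ash)
  50x1 + 5x2 + 77x3 + 87x4 + 120x5 ≤ 124   (crude fibre)
  x1, x2, x3, x4, x5 ≥ 0.
At the optimum only DDGS, rice bran are positive (barley, fish meal, canola meal = 0). The metabolisable energy and crude fibre requirements are met with equality.
So DDGS = 0.7413 kg, rice bran = 0.7692 kg.
Total cost: 0.2·0.7413 + 0.14·0.7692 = 0.25595.

€0.256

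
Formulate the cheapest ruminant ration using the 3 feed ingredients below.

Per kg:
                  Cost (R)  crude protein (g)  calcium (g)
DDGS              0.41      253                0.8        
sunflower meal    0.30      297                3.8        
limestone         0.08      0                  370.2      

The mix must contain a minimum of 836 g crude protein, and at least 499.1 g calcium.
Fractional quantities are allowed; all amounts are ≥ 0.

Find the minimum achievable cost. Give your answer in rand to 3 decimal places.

This is a linear program. Let x1 = kg of DDGS, x2 = kg of sunflower meal, x3 = kg of limestone.
Minimize 0.41x1 + 0.3x2 + 0.08x3 subject to:
  253x1 + 297x2 ≥ 836   (crude protein)
  0.8x1 + 3.8x2 + 370.2x3 ≥ 499.1   (calcium)
  x1, x2, x3 ≥ 0.
The cheapest feasible vertex uses only sunflower meal, limestone; DDGS is not used. The crude protein and calcium requirements are met with equality.
So sunflower meal = 2.815 kg, limestone = 1.319 kg.
Total cost: 0.3·2.815 + 0.08·1.319 = 0.95002.

R0.950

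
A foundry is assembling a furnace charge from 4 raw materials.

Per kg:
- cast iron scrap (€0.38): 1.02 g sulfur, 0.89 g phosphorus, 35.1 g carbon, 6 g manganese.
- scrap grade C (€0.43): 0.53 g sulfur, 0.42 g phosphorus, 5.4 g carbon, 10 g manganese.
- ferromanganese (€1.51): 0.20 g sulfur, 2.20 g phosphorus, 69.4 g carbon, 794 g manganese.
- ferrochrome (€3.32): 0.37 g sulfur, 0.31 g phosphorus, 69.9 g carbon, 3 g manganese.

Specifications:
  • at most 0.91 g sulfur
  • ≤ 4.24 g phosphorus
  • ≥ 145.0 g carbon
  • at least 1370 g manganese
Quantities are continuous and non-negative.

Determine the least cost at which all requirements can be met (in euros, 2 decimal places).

€3.22

Let x1 = kg of cast iron scrap, x2 = kg of scrap grade C, x3 = kg of ferromanganese, x4 = kg of ferrochrome.
Minimise 0.38x1 + 0.43x2 + 1.51x3 + 3.32x4 s.t.:
  1.02x1 + 0.53x2 + 0.2x3 + 0.37x4 ≤ 0.91   (sulfur)
  0.89x1 + 0.42x2 + 2.2x3 + 0.31x4 ≤ 4.24   (phosphorus)
  35.1x1 + 5.4x2 + 69.4x3 + 69.9x4 ≥ 145   (carbon)
  6x1 + 10x2 + 794x3 + 3x4 ≥ 1370   (manganese)
  x1, x2, x3, x4 ≥ 0.
At the optimum only cast iron scrap, ferromanganese, ferrochrome are positive (scrap grade C = 0). Binding constraints: phosphorus, carbon, manganese.
Solving gives x1 = 0.4624, x3 = 1.721, x4 = 0.133.
Objective = 0.38·0.4624 + 1.51·1.721 + 3.32·0.133 = 3.2160.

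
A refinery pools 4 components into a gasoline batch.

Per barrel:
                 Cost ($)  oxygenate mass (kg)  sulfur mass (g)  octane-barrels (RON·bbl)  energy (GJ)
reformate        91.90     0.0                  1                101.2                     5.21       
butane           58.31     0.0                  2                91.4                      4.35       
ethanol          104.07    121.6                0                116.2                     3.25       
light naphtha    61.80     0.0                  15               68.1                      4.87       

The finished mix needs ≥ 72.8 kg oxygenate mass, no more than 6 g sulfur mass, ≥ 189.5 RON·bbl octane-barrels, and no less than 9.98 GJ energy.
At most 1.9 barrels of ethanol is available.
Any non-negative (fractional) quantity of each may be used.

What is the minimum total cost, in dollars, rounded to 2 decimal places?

This is a linear program. Let x1 = barrels of reformate, x2 = barrels of butane, x3 = barrels of ethanol, x4 = barrels of light naphtha.
Minimise 91.9x1 + 58.31x2 + 104.07x3 + 61.8x4 with:
  121.6x3 ≥ 72.8   (oxygenate mass)
  1x1 + 2x2 + 15x4 ≤ 6   (sulfur mass)
  101.2x1 + 91.4x2 + 116.2x3 + 68.1x4 ≥ 189.5   (octane-barrels)
  5.21x1 + 4.35x2 + 3.25x3 + 4.87x4 ≥ 9.98   (energy)
  x3 ≤ 1.9
  x1, x2, x3, x4 ≥ 0.
The optimal basis is {butane, ethanol, light naphtha}; reformate drops out. The oxygenate mass, sulfur mass, energy requirements are met with equality.
Solving gives x2 = 1.6446, x3 = 0.59868, x4 = 0.18071.
Total cost: 58.31·1.6446 + 104.07·0.59868 + 61.8·0.18071 = 169.3691.

$169.37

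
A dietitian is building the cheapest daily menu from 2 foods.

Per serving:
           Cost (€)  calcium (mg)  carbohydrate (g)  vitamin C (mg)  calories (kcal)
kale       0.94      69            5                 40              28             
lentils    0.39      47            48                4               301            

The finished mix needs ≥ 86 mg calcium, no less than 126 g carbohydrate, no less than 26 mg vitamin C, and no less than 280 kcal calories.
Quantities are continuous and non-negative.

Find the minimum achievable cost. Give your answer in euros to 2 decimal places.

Let x1 = servings of kale, x2 = servings of lentils.
min 0.94x1 + 0.39x2 subject to:
  69x1 + 47x2 ≥ 86   (calcium)
  5x1 + 48x2 ≥ 126   (carbohydrate)
  40x1 + 4x2 ≥ 26   (vitamin C)
  28x1 + 301x2 ≥ 280   (calories)
  x1, x2 ≥ 0.
Both inputs are positive at the optimum. Binding constraints: carbohydrate and vitamin C.
Solving gives x1 = 0.3916, x2 = 2.584.
Cost = 0.94·0.3916 + 0.39·2.584 = 1.3759.

€1.38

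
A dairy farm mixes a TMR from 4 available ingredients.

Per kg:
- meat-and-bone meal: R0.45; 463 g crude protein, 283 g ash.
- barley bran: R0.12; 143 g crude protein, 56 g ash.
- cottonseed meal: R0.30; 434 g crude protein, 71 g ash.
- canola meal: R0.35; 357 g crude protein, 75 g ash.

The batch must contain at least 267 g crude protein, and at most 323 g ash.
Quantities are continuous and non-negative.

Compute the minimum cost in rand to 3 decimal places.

Set it up as a linear program. Let x1 = kg of meat-and-bone meal, x2 = kg of barley bran, x3 = kg of cottonseed meal, x4 = kg of canola meal.
Minimize 0.45x1 + 0.12x2 + 0.3x3 + 0.35x4 s.t.:
  463x1 + 143x2 + 434x3 + 357x4 ≥ 267   (crude protein)
  283x1 + 56x2 + 71x3 + 75x4 ≤ 323   (ash)
  x1, x2, x3, x4 ≥ 0.
The optimal basis is {cottonseed meal}; meat-and-bone meal, barley bran, canola meal drop out. There the crude protein constraint is tight.
Solving gives x3 = 0.6152.
Objective = 0.3·0.6152 = 0.18456.

R0.185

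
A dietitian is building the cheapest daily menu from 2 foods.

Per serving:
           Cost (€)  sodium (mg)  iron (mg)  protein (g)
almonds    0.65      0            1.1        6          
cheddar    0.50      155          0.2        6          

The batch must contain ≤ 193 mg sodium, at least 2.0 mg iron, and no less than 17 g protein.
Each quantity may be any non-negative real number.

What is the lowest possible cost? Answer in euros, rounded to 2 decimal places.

€1.66

Treat it as an LP. Let x1 = servings of almonds, x2 = servings of cheddar.
Minimise 0.65x1 + 0.5x2 with:
  155x2 ≤ 193   (sodium)
  1.1x1 + 0.2x2 ≥ 2   (iron)
  6x1 + 6x2 ≥ 17   (protein)
  x1, x2 ≥ 0.
Both inputs are positive at the optimum. There the iron and protein constraints are tight.
Solving gives x1 = 1.593, x2 = 1.241.
Total cost: 0.65·1.593 + 0.5·1.241 = 1.6560.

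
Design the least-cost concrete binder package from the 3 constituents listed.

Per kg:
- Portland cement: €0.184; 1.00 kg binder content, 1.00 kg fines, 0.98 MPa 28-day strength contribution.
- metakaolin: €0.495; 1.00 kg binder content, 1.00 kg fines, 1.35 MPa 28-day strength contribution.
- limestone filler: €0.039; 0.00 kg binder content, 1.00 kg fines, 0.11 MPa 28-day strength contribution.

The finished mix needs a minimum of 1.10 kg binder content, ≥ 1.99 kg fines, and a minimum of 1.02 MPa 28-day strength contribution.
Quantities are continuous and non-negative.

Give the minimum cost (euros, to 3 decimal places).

Let x1 = kg of Portland cement, x2 = kg of metakaolin, x3 = kg of limestone filler.
min 0.184x1 + 0.495x2 + 0.039x3 subject to:
  1x1 + 1x2 ≥ 1.1   (binder content)
  1x1 + 1x2 + 1x3 ≥ 1.99   (fines)
  0.98x1 + 1.35x2 + 0.11x3 ≥ 1.02   (28-day strength contribution)
  x1, x2, x3 ≥ 0.
At the optimum only Portland cement, limestone filler are positive (metakaolin = 0). There the binder content and fines constraints are tight.
So Portland cement = 1.1 kg, limestone filler = 0.89 kg.
Objective = 0.184·1.1 + 0.039·0.89 = 0.23711.

€0.237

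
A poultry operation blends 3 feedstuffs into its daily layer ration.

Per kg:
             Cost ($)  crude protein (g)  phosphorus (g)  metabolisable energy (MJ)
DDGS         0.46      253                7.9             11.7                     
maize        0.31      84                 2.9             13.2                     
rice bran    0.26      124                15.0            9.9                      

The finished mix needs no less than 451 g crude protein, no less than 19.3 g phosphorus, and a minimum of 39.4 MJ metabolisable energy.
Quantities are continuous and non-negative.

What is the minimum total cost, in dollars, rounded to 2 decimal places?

Set it up as a linear program. Let x1 = kg of DDGS, x2 = kg of maize, x3 = kg of rice bran.
Minimize 0.46x1 + 0.31x2 + 0.26x3 subject to:
  253x1 + 84x2 + 124x3 ≥ 451   (crude protein)
  7.9x1 + 2.9x2 + 15x3 ≥ 19.3   (phosphorus)
  11.7x1 + 13.2x2 + 9.9x3 ≥ 39.4   (metabolisable energy)
  x1, x2, x3 ≥ 0.
The cheapest feasible vertex uses only maize, rice bran; DDGS is not used. Binding constraints: crude protein and metabolisable energy.
Solving gives x2 = 0.5225, x3 = 3.283.
Objective = 0.31·0.5225 + 0.26·3.283 = 1.0156.

$1.02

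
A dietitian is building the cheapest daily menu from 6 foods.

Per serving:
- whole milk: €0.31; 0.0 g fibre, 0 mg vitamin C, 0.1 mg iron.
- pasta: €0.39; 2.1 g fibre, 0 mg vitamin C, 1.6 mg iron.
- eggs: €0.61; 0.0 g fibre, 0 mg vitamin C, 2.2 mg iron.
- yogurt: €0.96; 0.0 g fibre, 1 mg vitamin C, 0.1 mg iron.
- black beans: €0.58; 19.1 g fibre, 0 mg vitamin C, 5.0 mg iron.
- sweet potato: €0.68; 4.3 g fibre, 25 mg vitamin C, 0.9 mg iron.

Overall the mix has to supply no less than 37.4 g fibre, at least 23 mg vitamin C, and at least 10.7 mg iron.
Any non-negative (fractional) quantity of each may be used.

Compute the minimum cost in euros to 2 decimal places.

€1.77

This is a linear program. Let x1 = servings of whole milk, x2 = servings of pasta, x3 = servings of eggs, x4 = servings of yogurt, x5 = servings of black beans, x6 = servings of sweet potato.
min 0.31x1 + 0.39x2 + 0.61x3 + 0.96x4 + 0.58x5 + 0.68x6 s.t.:
  2.1x2 + 19.1x5 + 4.3x6 ≥ 37.4   (fibre)
  1x4 + 25x6 ≥ 23   (vitamin C)
  0.1x1 + 1.6x2 + 2.2x3 + 0.1x4 + 5x5 + 0.9x6 ≥ 10.7   (iron)
  x1, x2, x3, x4, x5, x6 ≥ 0.
The minimum-cost mix takes nothing from whole milk, pasta, eggs, yogurt — only black beans, sweet potato. There the vitamin C and iron constraints are tight.
That vertex is x5 = 1.974, x6 = 0.92.
Cost = 0.58·1.974 + 0.68·0.92 = 1.7705.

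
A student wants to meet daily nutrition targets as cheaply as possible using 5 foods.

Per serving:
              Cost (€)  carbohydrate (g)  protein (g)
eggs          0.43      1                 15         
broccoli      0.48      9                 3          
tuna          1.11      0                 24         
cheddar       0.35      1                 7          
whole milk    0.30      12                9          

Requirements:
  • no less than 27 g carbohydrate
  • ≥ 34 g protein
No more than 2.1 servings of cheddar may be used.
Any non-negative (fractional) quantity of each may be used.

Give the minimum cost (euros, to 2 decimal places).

Let x1 = servings of eggs, x2 = servings of broccoli, x3 = servings of tuna, x4 = servings of cheddar, x5 = servings of whole milk.
Minimize 0.43x1 + 0.48x2 + 1.11x3 + 0.35x4 + 0.3x5 subject to:
  1x1 + 9x2 + 1x4 + 12x5 ≥ 27   (carbohydrate)
  15x1 + 3x2 + 24x3 + 7x4 + 9x5 ≥ 34   (protein)
  x4 ≤ 2.1
  x1, x2, x3, x4, x5 ≥ 0.
The optimal basis is {eggs, whole milk}; broccoli, tuna, cheddar drop out. There the carbohydrate and protein constraints are tight.
Solving gives x1 = 0.9649, x5 = 2.17.
Cost = 0.43·0.9649 + 0.3·2.17 = 1.0659.

€1.07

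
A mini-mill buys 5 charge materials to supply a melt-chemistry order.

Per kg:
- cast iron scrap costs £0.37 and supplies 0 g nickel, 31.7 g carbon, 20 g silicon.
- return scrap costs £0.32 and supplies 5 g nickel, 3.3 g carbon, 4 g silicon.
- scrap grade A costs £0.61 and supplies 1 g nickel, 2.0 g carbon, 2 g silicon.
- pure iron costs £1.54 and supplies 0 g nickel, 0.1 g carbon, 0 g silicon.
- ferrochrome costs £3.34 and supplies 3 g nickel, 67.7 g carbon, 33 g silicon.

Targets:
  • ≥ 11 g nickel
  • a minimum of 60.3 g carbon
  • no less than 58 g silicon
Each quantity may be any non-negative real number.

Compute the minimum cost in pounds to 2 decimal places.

Let x1 = kg of cast iron scrap, x2 = kg of return scrap, x3 = kg of scrap grade A, x4 = kg of pure iron, x5 = kg of ferrochrome.
Minimise 0.37x1 + 0.32x2 + 0.61x3 + 1.54x4 + 3.34x5 s.t.:
  5x2 + 1x3 + 3x5 ≥ 11   (nickel)
  31.7x1 + 3.3x2 + 2x3 + 0.1x4 + 67.7x5 ≥ 60.3   (carbon)
  20x1 + 4x2 + 2x3 + 33x5 ≥ 58   (silicon)
  x1, x2, x3, x4, x5 ≥ 0.
The cheapest feasible vertex uses only cast iron scrap, return scrap; scrap grade A, pure iron, ferrochrome are not used. The nickel and silicon requirements are met with equality.
Solving gives x1 = 2.46, x2 = 2.2.
Hence cost = 0.37·2.46 + 0.32·2.2 = £1.6142.

£1.61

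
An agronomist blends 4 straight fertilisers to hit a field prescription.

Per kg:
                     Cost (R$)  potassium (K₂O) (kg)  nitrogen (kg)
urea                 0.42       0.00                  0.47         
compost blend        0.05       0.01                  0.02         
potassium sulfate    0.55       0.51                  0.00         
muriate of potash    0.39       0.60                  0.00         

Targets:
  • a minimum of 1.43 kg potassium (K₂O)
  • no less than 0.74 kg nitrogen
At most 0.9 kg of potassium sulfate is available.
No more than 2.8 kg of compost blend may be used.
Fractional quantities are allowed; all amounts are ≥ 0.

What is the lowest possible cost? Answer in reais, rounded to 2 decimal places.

Let x1 = kg of urea, x2 = kg of compost blend, x3 = kg of potassium sulfate, x4 = kg of muriate of potash.
Minimise 0.42x1 + 0.05x2 + 0.55x3 + 0.39x4 s.t.:
  0.01x2 + 0.51x3 + 0.6x4 ≥ 1.43   (potassium (K₂O))
  0.47x1 + 0.02x2 ≥ 0.74   (nitrogen)
  x3 ≤ 0.9
  x2 ≤ 2.8
  x1, x2, x3, x4 ≥ 0.
The minimum-cost mix takes nothing from compost blend, potassium sulfate — only urea, muriate of potash. The potassium (K₂O) and nitrogen requirements are met with equality.
Solving gives x1 = 1.574, x4 = 2.383.
Hence cost = 0.42·1.574 + 0.39·2.383 = R$1.5905.

R$1.59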